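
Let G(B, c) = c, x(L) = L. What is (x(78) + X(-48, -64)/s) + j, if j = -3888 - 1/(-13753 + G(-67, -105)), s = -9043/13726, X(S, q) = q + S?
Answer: -456157097401/125317894 ≈ -3640.0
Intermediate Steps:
X(S, q) = S + q
s = -9043/13726 (s = -9043*1/13726 = -9043/13726 ≈ -0.65882)
j = -53879903/13858 (j = -3888 - 1/(-13753 - 105) = -3888 - 1/(-13858) = -3888 - 1*(-1/13858) = -3888 + 1/13858 = -53879903/13858 ≈ -3888.0)
(x(78) + X(-48, -64)/s) + j = (78 + (-48 - 64)/(-9043/13726)) - 53879903/13858 = (78 - 112*(-13726/9043)) - 53879903/13858 = (78 + 1537312/9043) - 53879903/13858 = 2242666/9043 - 53879903/13858 = -456157097401/125317894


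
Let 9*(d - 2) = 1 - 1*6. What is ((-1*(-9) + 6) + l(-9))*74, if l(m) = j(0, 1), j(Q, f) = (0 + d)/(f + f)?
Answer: 10471/9 ≈ 1163.4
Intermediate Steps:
d = 13/9 (d = 2 + (1 - 1*6)/9 = 2 + (1 - 6)/9 = 2 + (1/9)*(-5) = 2 - 5/9 = 13/9 ≈ 1.4444)
j(Q, f) = 13/(18*f) (j(Q, f) = (0 + 13/9)/(f + f) = 13/(9*((2*f))) = 13*(1/(2*f))/9 = 13/(18*f))
l(m) = 13/18 (l(m) = (13/18)/1 = (13/18)*1 = 13/18)
((-1*(-9) + 6) + l(-9))*74 = ((-1*(-9) + 6) + 13/18)*74 = ((9 + 6) + 13/18)*74 = (15 + 13/18)*74 = (283/18)*74 = 10471/9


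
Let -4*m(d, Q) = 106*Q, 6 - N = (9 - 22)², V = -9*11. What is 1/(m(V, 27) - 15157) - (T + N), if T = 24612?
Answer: -776133507/31745 ≈ -24449.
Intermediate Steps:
V = -99 (V = -1*99 = -99)
N = -163 (N = 6 - (9 - 22)² = 6 - 1*(-13)² = 6 - 1*169 = 6 - 169 = -163)
m(d, Q) = -53*Q/2
1/(m(V, 27) - 15157) - (T + N) = 1/(-53/2*27 - 15157) - (24612 - 163) = 1/(-1431/2 - 15157) - 1*24449 = 1/(-31745/2) - 24449 = -2/31745 - 24449 = -776133507/31745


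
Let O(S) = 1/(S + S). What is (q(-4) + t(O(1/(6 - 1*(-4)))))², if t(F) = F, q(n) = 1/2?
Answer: 121/4 ≈ 30.250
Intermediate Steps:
q(n) = ½ (q(n) = (½)*1 = ½)
O(S) = 1/(2*S)
(q(-4) + t(O(1/(6 - 1*(-4)))))² = (½ + 1/(2*(1/(6 - 1*(-4)))))² = (½ + 1/(2*(1/(6 + 4))))² = (½ + 1/(2*(1/10)))² = (½ + 1/(2*(⅒)))² = (½ + (½)*10)² = (½ + 5)² = (11/2)² = 121/4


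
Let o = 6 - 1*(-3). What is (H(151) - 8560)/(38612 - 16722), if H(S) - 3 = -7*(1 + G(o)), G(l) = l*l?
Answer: -9131/21890 ≈ -0.41713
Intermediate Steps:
o = 9 (o = 6 + 3 = 9)
G(l) = l²
H(S) = -571 (H(S) = 3 - 7*(1 + 9²) = 3 - 7*(1 + 81) = 3 - 7*82 = 3 - 574 = -571)
(H(151) - 8560)/(38612 - 16722) = (-571 - 8560)/(38612 - 16722) = -9131/21890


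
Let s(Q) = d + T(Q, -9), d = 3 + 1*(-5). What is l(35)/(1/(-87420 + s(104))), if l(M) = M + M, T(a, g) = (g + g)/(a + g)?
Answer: -116271512/19 ≈ -6.1196e+6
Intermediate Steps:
T(a, g) = 2*g/(a + g) (T(a, g) = (2*g)/(a + g) = 2*g/(a + g))
d = -2 (d = 3 - 5 = -2)
s(Q) = -2 - 18/(-9 + Q) (s(Q) = -2 + 2*(-9)/(Q - 9) = -2 + 2*(-9)/(-9 + Q) = -2 - 18/(-9 + Q))
l(M) = 2*M
l(35)/(1/(-87420 + s(104))) = (2*35)/(1/(-87420 - 2*104/(-9 + 104))) = 70/(1/(-87420 - 2*104/95)) = 70/(1/(-87420 - 2*104*1/95)) = 70/(1/(-87420 - 208/95)) = 70/(1/(-8305108/95)) = 70/(-95/8305108) = 70*(-8305108/95) = -116271512/19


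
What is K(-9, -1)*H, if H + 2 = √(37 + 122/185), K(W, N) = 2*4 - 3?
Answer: -10 + √1288895/37 ≈ 20.684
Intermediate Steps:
K(W, N) = 5 (K(W, N) = 8 - 3 = 5)
H = -2 + √1288895/185 (H = -2 + √(37 + 122/185) = -2 + √(6967/185) = -2 + √1288895/185 ≈ 4.1367)
K(-9, -1)*H = 5*(-2 + √1288895/185) = -10 + √1288895/37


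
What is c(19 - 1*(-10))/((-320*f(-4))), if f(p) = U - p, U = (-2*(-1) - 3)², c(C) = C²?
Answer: -841/1600 ≈ -0.52563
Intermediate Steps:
U = 1 (U = (2 - 3)² = (-1)² = 1)
f(p) = 1 - p
c(19 - 1*(-10))/((-320*f(-4))) = (19 - 1*(-10))²/((-320*(1 - 1*(-4)))) = (19 + 10)²/((-320*(1 + 4))) = 29²/((-320*5)) = 841/(-1600) = 841*(-1/1600) = -841/1600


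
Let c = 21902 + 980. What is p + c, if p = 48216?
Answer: 71098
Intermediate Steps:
c = 22882
p + c = 48216 + 22882 = 71098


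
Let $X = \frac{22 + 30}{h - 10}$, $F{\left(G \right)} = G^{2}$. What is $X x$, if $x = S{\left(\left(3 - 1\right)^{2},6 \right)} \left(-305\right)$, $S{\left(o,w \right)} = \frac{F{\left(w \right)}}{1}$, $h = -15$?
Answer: $\frac{114192}{5} \approx 22838.0$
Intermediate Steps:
$S{\left(o,w \right)} = w^{2}$ ($S{\left(o,w \right)} = \frac{w^{2}}{1} = w^{2} \cdot 1 = w^{2}$)
$X = - \frac{52}{25}$ ($X = \frac{22 + 30}{-15 - 10} = \frac{52}{-25} = 52 \left(- \frac{1}{25}\right) = - \frac{52}{25} \approx -2.08$)
$x = -10980$ ($x = 6^{2} \left(-305\right) = 36 \left(-305\right) = -10980$)
$X x = \left(- \frac{52}{25}\right) \left(-10980\right) = \frac{114192}{5}$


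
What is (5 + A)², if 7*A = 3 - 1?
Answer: 1369/49 ≈ 27.939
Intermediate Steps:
A = 2/7 (A = (3 - 1)/7 = (⅐)*2 = 2/7 ≈ 0.28571)
(5 + A)² = (5 + 2/7)² = (37/7)² = 1369/49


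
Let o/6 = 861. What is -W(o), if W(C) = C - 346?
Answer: -4820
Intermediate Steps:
o = 5166 (o = 6*861 = 5166)
W(C) = -346 + C
-W(o) = -(-346 + 5166) = -1*4820 = -4820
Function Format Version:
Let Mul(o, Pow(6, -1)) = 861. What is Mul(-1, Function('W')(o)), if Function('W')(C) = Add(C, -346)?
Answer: -4820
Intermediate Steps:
o = 5166 (o = Mul(6, 861) = 5166)
Function('W')(C) = Add(-346, C)
Mul(-1, Function('W')(o)) = Mul(-1, Add(-346, 5166)) = Mul(-1, 4820) = -4820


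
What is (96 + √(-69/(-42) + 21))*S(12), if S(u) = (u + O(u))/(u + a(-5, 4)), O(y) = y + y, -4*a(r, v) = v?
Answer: 3456/11 + 18*√4438/77 ≈ 329.75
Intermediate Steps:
a(r, v) = -v/4
O(y) = 2*y
S(u) = 3*u/(-1 + u) (S(u) = (u + 2*u)/(u - ¼*4) = (3*u)/(u - 1) = (3*u)/(-1 + u) = 3*u/(-1 + u))
(96 + √(-69/(-42) + 21))*S(12) = (96 + √(-69/(-42) + 21))*(3*12/(-1 + 12)) = (96 + √(-69*(-1/42) + 21))*(3*12/11) = (96 + √(23/14 + 21))*(3*12*(1/11)) = (96 + √(317/14))*(36/11) = (96 + √4438/14)*(36/11) = 3456/11 + 18*√4438/77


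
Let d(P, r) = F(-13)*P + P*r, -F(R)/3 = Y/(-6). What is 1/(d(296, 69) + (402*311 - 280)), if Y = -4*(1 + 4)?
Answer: 1/142206 ≈ 7.0321e-6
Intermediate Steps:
Y = -20 (Y = -4*5 = -20)
F(R) = -10 (F(R) = -(-60)/(-6) = -(-60)*(-1)/6 = -3*10/3 = -10)
d(P, r) = -10*P + P*r
1/(d(296, 69) + (402*311 - 280)) = 1/(296*(-10 + 69) + (402*311 - 280)) = 1/(296*59 + (125022 - 280)) = 1/(17464 + 124742) = 1/142206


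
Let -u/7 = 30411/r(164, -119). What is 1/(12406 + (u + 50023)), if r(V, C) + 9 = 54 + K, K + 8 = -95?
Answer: 58/3833759 ≈ 1.5129e-5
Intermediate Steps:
K = -103 (K = -8 - 95 = -103)
r(V, C) = -58 (r(V, C) = -9 + (54 - 103) = -9 - 49 = -58)
u = 212877/58 (u = -212877/(-58) = -212877*(-1)/58 = -7*(-30411/58) = 212877/58 ≈ 3670.3)
1/(12406 + (u + 50023)) = 1/(12406 + (212877/58 + 50023)) = 1/(12406 + 3114211/58) = 1/(3833759/58) = 58/3833759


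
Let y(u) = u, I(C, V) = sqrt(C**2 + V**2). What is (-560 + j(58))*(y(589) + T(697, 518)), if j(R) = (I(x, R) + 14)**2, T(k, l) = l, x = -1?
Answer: 3322107 + 30996*sqrt(3365) ≈ 5.1201e+6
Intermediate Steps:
j(R) = (14 + sqrt(1 + R**2))**2 (j(R) = (sqrt((-1)**2 + R**2) + 14)**2 = (sqrt(1 + R**2) + 14)**2 = (14 + sqrt(1 + R**2))**2)
(-560 + j(58))*(y(589) + T(697, 518)) = (-560 + (14 + sqrt(1 + 58**2))**2)*(589 + 518) = (-560 + (14 + sqrt(1 + 3364))**2)*1107 = (-560 + (14 + sqrt(3365))**2)*1107 = -619920 + 1107*(14 + sqrt(3365))**2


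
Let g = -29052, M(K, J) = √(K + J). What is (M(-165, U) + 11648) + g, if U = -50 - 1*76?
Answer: -17404 + I*√291 ≈ -17404.0 + 17.059*I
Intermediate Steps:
U = -126 (U = -50 - 76 = -126)
M(K, J) = √(J + K)
(M(-165, U) + 11648) + g = (√(-126 - 165) + 11648) - 29052 = (√(-291) + 11648) - 29052 = (I*√291 + 11648) - 29052 = (11648 + I*√291) - 29052 = -17404 + I*√291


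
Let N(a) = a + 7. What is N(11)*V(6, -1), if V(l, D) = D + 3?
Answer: 36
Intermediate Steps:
V(l, D) = 3 + D
N(a) = 7 + a
N(11)*V(6, -1) = (7 + 11)*(3 - 1) = 18*2 = 36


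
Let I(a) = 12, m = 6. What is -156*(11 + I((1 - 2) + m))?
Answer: -3588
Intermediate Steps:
-156*(11 + I((1 - 2) + m)) = -156*(11 + 12) = -156*23 = -3588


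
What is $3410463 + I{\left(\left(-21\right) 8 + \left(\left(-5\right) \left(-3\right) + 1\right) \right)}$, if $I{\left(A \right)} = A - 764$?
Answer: $3409547$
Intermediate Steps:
$I{\left(A \right)} = -764 + A$
$3410463 + I{\left(\left(-21\right) 8 + \left(\left(-5\right) \left(-3\right) + 1\right) \right)} = 3410463 + \left(-764 + \left(\left(-21\right) 8 + \left(\left(-5\right) \left(-3\right) + 1\right)\right)\right) = 3410463 + \left(-764 + \left(-168 + \left(15 + 1\right)\right)\right) = 3410463 + \left(-764 + \left(-168 + 16\right)\right) = 3410463 - 916 = 3409547$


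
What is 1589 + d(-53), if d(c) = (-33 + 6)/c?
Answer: 84244/53 ≈ 1589.5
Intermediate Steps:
d(c) = -27/c
1589 + d(-53) = 1589 - 27/(-53) = 1589 - 27*(-1/53) = 1589 + 27/53 = 84244/53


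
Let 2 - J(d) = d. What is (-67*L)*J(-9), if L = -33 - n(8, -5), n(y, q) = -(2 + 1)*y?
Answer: 6633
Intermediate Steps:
J(d) = 2 - d
n(y, q) = -3*y
L = -9 (L = -33 - (-3)*8 = -33 - 1*(-24) = -33 + 24 = -9)
(-67*L)*J(-9) = (-67*(-9))*(2 - 1*(-9)) = 603*(2 + 9) = 603*11 = 6633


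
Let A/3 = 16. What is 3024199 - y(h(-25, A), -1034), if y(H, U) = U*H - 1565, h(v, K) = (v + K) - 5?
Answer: 3044376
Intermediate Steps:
A = 48 (A = 3*16 = 48)
h(v, K) = -5 + K + v (h(v, K) = (K + v) - 5 = -5 + K + v)
y(H, U) = -1565 + H*U (y(H, U) = H*U - 1565 = -1565 + H*U)
3024199 - y(h(-25, A), -1034) = 3024199 - (-1565 + (-5 + 48 - 25)*(-1034)) = 3024199 - (-1565 + 18*(-1034)) = 3024199 - (-1565 - 18612) = 3024199 - 1*(-20177) = 3024199 + 20177 = 3044376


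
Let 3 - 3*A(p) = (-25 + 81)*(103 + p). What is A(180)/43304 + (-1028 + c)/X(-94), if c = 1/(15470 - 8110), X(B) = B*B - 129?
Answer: -249790978681/1040652281280 ≈ -0.24003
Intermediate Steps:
X(B) = -129 + B**2 (X(B) = B**2 - 129 = -129 + B**2)
c = 1/7360 ≈ 0.00013587
A(p) = -5765/3 - 56*p/3 (A(p) = 1 - (-25 + 81)*(103 + p)/3 = 1 - 56*(103 + p)/3 = 1 - (5768 + 56*p)/3 = 1 + (-5768/3 - 56*p/3) = -5765/3 - 56*p/3)
A(180)/43304 + (-1028 + c)/X(-94) = (-5765/3 - 56/3*180)/43304 + (-1028 + 1/7360)/(-129 + (-94)**2) = (-5765/3 - 3360)*(1/43304) - 7566079/(7360*(-129 + 8836)) = -15845/3*1/43304 - 7566079/7360/8707 = -15845/129912 - 7566079/7360*1/8707 = -15845/129912 - 7566079/64083520 = -249790978681/1040652281280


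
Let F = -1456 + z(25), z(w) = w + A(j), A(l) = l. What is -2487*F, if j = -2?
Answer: 3563871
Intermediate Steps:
z(w) = -2 + w (z(w) = w - 2 = -2 + w)
F = -1433 (F = -1456 + (-2 + 25) = -1456 + 23 = -1433)
-2487*F = -2487*(-1433) = 3563871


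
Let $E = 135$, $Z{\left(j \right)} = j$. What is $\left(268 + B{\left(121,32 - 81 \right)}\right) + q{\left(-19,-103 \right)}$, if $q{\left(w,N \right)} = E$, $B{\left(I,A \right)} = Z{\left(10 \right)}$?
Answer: $413$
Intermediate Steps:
$B{\left(I,A \right)} = 10$
$q{\left(w,N \right)} = 135$
$\left(268 + B{\left(121,32 - 81 \right)}\right) + q{\left(-19,-103 \right)} = \left(268 + 10\right) + 135 = 278 + 135 = 413$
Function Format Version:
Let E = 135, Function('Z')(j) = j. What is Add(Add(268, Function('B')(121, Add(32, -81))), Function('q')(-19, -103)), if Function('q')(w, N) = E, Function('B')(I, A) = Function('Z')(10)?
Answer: 413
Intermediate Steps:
Function('B')(I, A) = 10
Function('q')(w, N) = 135
Add(Add(268, Function('B')(121, Add(32, -81))), Function('q')(-19, -103)) = Add(Add(268, 10), 135) = Add(278, 135) = 413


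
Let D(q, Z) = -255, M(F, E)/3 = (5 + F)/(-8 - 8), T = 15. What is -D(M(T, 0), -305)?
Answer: 255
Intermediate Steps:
M(F, E) = -15/16 - 3*F/16 (M(F, E) = 3*((5 + F)/(-8 - 8)) = 3*((5 + F)/(-16)) = 3*((5 + F)*(-1/16)) = 3*(-5/16 - F/16) = -15/16 - 3*F/16)
-D(M(T, 0), -305) = -1*(-255) = 255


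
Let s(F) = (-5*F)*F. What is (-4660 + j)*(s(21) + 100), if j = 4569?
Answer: 191555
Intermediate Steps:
s(F) = -5*F²
(-4660 + j)*(s(21) + 100) = (-4660 + 4569)*(-5*21² + 100) = -91*(-5*441 + 100) = -91*(-2205 + 100) = -91*(-2105) = 191555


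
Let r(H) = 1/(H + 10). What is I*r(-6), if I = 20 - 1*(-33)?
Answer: 53/4 ≈ 13.250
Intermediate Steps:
I = 53 (I = 20 + 33 = 53)
r(H) = 1/(10 + H)
I*r(-6) = 53/(10 - 6) = 53/4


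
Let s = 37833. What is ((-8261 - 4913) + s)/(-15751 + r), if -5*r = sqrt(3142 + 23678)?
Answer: -1942019545/1240464641 + 147954*sqrt(745)/1240464641 ≈ -1.5623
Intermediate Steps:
r = -6*sqrt(745)/5 (r = -sqrt(3142 + 23678)/5 = -6*sqrt(745)/5 ≈ -32.754)
((-8261 - 4913) + s)/(-15751 + r) = ((-8261 - 4913) + 37833)/(-15751 - 6*sqrt(745)/5) = (-13174 + 37833)/(-15751 - 6*sqrt(745)/5) = 24659/(-15751 - 6*sqrt(745)/5)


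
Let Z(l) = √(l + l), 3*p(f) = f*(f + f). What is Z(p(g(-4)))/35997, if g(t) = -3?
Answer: 2*√3/35997 ≈ 9.6233e-5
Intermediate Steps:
p(f) = 2*f²/3 (p(f) = (f*(f + f))/3 = (f*(2*f))/3 = (2*f²)/3 = 2*f²/3)
Z(l) = √2*√l (Z(l) = √(2*l) = √2*√l)
Z(p(g(-4)))/35997 = (√2*√((⅔)*(-3)²))/35997 = (√2*√((⅔)*9))*(1/35997) = (√2*√6)*(1/35997) = (2*√3)*(1/35997) = 2*√3/35997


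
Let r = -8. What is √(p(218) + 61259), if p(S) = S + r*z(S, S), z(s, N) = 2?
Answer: 3*√6829 ≈ 247.91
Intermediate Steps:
p(S) = -16 + S (p(S) = S - 8*2 = S - 16 = -16 + S)
√(p(218) + 61259) = √((-16 + 218) + 61259) = √(202 + 61259) = √61461 = 3*√6829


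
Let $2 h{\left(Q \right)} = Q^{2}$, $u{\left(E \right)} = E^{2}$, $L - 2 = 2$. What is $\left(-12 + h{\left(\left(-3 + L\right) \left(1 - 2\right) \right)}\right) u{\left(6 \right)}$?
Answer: $-414$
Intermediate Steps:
$L = 4$ ($L = 2 + 2 = 4$)
$h{\left(Q \right)} = \frac{Q^{2}}{2}$
$\left(-12 + h{\left(\left(-3 + L\right) \left(1 - 2\right) \right)}\right) u{\left(6 \right)} = \left(-12 + \frac{\left(\left(-3 + 4\right) \left(1 - 2\right)\right)^{2}}{2}\right) 6^{2} = \left(-12 + \frac{\left(1 \left(-1\right)\right)^{2}}{2}\right) 36 = \left(-12 + \frac{\left(-1\right)^{2}}{2}\right) 36 = \left(-12 + \frac{1}{2} \cdot 1\right) 36 = \left(-12 + \frac{1}{2}\right) 36 = \left(- \frac{23}{2}\right) 36 = -414$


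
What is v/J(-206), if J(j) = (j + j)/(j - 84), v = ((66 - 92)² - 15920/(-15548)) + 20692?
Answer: 6021951210/400361 ≈ 15041.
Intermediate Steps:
v = 83061396/3887 (v = ((-26)² - 15920*(-1/15548)) + 20692 = (676 + 3980/3887) + 20692 = 2631592/3887 + 20692 = 83061396/3887 ≈ 21369.)
J(j) = 2*j/(-84 + j) (J(j) = (2*j)/(-84 + j) = 2*j/(-84 + j))
v/J(-206) = 83061396/(3887*((2*(-206)/(-84 - 206)))) = 83061396/(3887*((2*(-206)/(-290)))) = 83061396/(3887*((2*(-206)*(-1/290)))) = 83061396/(3887*(206/145)) = (83061396/3887)*(145/206) = 6021951210/400361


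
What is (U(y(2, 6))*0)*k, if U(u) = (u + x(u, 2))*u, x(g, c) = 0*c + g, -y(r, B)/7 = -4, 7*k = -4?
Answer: 0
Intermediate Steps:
k = -4/7 (k = (⅐)*(-4) = -4/7 ≈ -0.57143)
y(r, B) = 28 (y(r, B) = -7*(-4) = 28)
x(g, c) = g (x(g, c) = 0 + g = g)
U(u) = 2*u² (U(u) = (u + u)*u = (2*u)*u = 2*u²)
(U(y(2, 6))*0)*k = ((2*28²)*0)*(-4/7) = ((2*784)*0)*(-4/7) = (1568*0)*(-4/7) = 0*(-4/7) = 0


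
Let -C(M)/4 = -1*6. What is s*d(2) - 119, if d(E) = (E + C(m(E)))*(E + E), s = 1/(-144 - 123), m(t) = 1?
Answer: -31877/267 ≈ -119.39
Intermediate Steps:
C(M) = 24 (C(M) = -(-4)*6 = -4*(-6) = 24)
s = -1/267 (s = 1/(-267) = -1/267 ≈ -0.0037453)
d(E) = 2*E*(24 + E) (d(E) = (E + 24)*(E + E) = (24 + E)*(2*E) = 2*E*(24 + E))
s*d(2) - 119 = -2*2*(24 + 2)/267 - 119 = -2*2*26/267 - 119 = -1/267*104 - 119 = -104/267 - 119 = -31877/267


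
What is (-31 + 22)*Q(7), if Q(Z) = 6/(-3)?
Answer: 18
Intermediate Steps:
Q(Z) = -2 (Q(Z) = 6*(-1/3) = -2)
(-31 + 22)*Q(7) = (-31 + 22)*(-2) = -9*(-2) = 18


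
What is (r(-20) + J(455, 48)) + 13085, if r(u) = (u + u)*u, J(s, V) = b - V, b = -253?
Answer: 13584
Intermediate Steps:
J(s, V) = -253 - V
r(u) = 2*u**2 (r(u) = (2*u)*u = 2*u**2)
(r(-20) + J(455, 48)) + 13085 = (2*(-20)**2 + (-253 - 1*48)) + 13085 = (2*400 + (-253 - 48)) + 13085 = (800 - 301) + 13085 = 499 + 13085 = 13584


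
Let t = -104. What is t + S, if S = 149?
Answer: 45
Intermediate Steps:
t + S = -104 + 149 = 45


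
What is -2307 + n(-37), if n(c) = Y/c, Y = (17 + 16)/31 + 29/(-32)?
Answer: -84676285/36704 ≈ -2307.0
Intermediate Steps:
Y = 157/992 (Y = 33*(1/31) + 29*(-1/32) = 33/31 - 29/32 = 157/992 ≈ 0.15827)
n(c) = 157/(992*c)
-2307 + n(-37) = -2307 + (157/992)/(-37) = -2307 + (157/992)*(-1/37) = -2307 - 157/36704 = -84676285/36704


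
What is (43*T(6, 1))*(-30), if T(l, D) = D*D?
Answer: -1290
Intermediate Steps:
T(l, D) = D²
(43*T(6, 1))*(-30) = (43*1²)*(-30) = (43*1)*(-30) = 43*(-30) = -1290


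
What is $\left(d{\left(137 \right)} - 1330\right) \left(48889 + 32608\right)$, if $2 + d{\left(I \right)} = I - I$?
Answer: $-108554004$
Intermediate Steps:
$d{\left(I \right)} = -2$ ($d{\left(I \right)} = -2 + \left(I - I\right) = -2 + 0 = -2$)
$\left(d{\left(137 \right)} - 1330\right) \left(48889 + 32608\right) = \left(-2 - 1330\right) \left(48889 + 32608\right) = \left(-1332\right) 81497 = -108554004$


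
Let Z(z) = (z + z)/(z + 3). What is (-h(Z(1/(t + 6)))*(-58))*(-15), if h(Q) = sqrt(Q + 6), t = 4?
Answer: -1740*sqrt(1457)/31 ≈ -2142.5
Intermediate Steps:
Z(z) = 2*z/(3 + z) (Z(z) = (2*z)/(3 + z) = 2*z/(3 + z))
h(Q) = sqrt(6 + Q)
(-h(Z(1/(t + 6)))*(-58))*(-15) = (-sqrt(6 + 2/((4 + 6)*(3 + 1/(4 + 6))))*(-58))*(-15) = (-sqrt(6 + 2/(10*(3 + 1/10)))*(-58))*(-15) = (-sqrt(6 + 2*(1/10)/(3 + 1/10))*(-58))*(-15) = (-sqrt(6 + 2*(1/10)/(31/10))*(-58))*(-15) = (-sqrt(6 + 2*(1/10)*(10/31))*(-58))*(-15) = (-sqrt(6 + 2/31)*(-58))*(-15) = (-sqrt(188/31)*(-58))*(-15) = (-2*sqrt(1457)/31*(-58))*(-15) = (116*sqrt(1457)/31)*(-15) = -1740*sqrt(1457)/31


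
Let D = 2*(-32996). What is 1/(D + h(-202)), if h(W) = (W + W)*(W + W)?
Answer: 1/97224 ≈ 1.0286e-5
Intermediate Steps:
h(W) = 4*W**2 (h(W) = (2*W)*(2*W) = 4*W**2)
D = -65992
1/(D + h(-202)) = 1/(-65992 + 4*(-202)**2) = 1/(-65992 + 4*40804) = 1/(-65992 + 163216) = 1/97224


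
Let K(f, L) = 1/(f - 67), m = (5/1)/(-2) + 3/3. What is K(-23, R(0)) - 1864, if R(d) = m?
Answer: -167761/90 ≈ -1864.0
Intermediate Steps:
m = -3/2 (m = (5*1)*(-½) + 3*(⅓) = 5*(-½) + 1 = -5/2 + 1 = -3/2 ≈ -1.5000)
R(d) = -3/2
K(f, L) = 1/(-67 + f)
K(-23, R(0)) - 1864 = 1/(-67 - 23) - 1864 = 1/(-90) - 1864 = -1/90 - 1864 = -167761/90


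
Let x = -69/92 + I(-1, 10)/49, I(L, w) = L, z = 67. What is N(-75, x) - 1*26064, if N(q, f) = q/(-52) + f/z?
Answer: -2224648781/85358 ≈ -26063.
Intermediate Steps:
x = -151/196 (x = -69/92 - 1/49 = -69*1/92 - 1*1/49 = -¾ - 1/49 = -151/196 ≈ -0.77041)
N(q, f) = -q/52 + f/67 (N(q, f) = q/(-52) + f/67 = q*(-1/52) + f*(1/67) = -q/52 + f/67)
N(-75, x) - 1*26064 = (-1/52*(-75) + (1/67)*(-151/196)) - 1*26064 = (75/52 - 151/13132) - 26064 = 122131/85358 - 26064 = -2224648781/85358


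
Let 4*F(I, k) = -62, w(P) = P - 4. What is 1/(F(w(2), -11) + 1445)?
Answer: 2/2859 ≈ 0.00069955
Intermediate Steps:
w(P) = -4 + P
F(I, k) = -31/2 (F(I, k) = (¼)*(-62) = -31/2)
1/(F(w(2), -11) + 1445) = 1/(-31/2 + 1445) = 1/(2859/2) = 2/2859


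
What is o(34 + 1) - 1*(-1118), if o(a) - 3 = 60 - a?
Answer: 1146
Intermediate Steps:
o(a) = 63 - a (o(a) = 3 + (60 - a) = 63 - a)
o(34 + 1) - 1*(-1118) = (63 - (34 + 1)) - 1*(-1118) = (63 - 1*35) + 1118 = (63 - 35) + 1118 = 28 + 1118 = 1146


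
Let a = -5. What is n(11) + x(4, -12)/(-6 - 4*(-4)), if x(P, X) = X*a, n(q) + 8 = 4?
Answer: 2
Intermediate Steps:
n(q) = -4 (n(q) = -8 + 4 = -4)
x(P, X) = -5*X (x(P, X) = X*(-5) = -5*X)
n(11) + x(4, -12)/(-6 - 4*(-4)) = -4 + (-5*(-12))/(-6 - 4*(-4)) = -4 + 60/(-6 + 16) = -4 + 60/10 = -4 + (1/10)*60 = -4 + 6 = 2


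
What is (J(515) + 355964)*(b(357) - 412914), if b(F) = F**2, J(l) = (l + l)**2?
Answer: -404465081760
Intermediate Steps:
J(l) = 4*l**2 (J(l) = (2*l)**2 = 4*l**2)
(J(515) + 355964)*(b(357) - 412914) = (4*515**2 + 355964)*(357**2 - 412914) = (4*265225 + 355964)*(127449 - 412914) = (1060900 + 355964)*(-285465) = 1416864*(-285465) = -404465081760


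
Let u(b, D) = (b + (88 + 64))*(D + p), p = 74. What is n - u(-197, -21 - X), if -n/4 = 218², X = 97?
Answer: -192076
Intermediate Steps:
n = -190096 (n = -4*218² = -4*47524 = -190096)
u(b, D) = (74 + D)*(152 + b) (u(b, D) = (b + (88 + 64))*(D + 74) = (b + 152)*(74 + D) = (152 + b)*(74 + D) = (74 + D)*(152 + b))
n - u(-197, -21 - X) = -190096 - (11248 + 74*(-197) + 152*(-21 - 1*97) + (-21 - 1*97)*(-197)) = -190096 - (11248 - 14578 + 152*(-21 - 97) + (-21 - 97)*(-197)) = -190096 - (11248 - 14578 + 152*(-118) - 118*(-197)) = -190096 - (11248 - 14578 - 17936 + 23246) = -190096 - 1*1980 = -190096 - 1980 = -192076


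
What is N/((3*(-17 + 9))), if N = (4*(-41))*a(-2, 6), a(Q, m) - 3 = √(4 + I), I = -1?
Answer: 41/2 + 41*√3/6 ≈ 32.336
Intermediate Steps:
a(Q, m) = 3 + √3 (a(Q, m) = 3 + √(4 - 1) = 3 + √3)
N = -492 - 164*√3 (N = (4*(-41))*(3 + √3) = -164*(3 + √3) = -492 - 164*√3 ≈ -776.06)
N/((3*(-17 + 9))) = (-492 - 164*√3)/((3*(-17 + 9))) = (-492 - 164*√3)/((3*(-8))) = (-492 - 164*√3)/(-24) = (-492 - 164*√3)*(-1/24) = 41/2 + 41*√3/6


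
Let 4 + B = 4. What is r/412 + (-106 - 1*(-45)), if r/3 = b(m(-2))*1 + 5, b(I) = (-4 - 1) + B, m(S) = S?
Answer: -61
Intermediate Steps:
B = 0 (B = -4 + 4 = 0)
b(I) = -5 (b(I) = (-4 - 1) + 0 = -5 + 0 = -5)
r = 0 (r = 3*(-5*1 + 5) = 3*(-5 + 5) = 3*0 = 0)
r/412 + (-106 - 1*(-45)) = 0/412 + (-106 - 1*(-45)) = 0*(1/412) + (-106 + 45) = 0 - 61 = -61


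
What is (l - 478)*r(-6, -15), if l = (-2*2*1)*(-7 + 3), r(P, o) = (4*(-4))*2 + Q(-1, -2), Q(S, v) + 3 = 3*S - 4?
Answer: 19404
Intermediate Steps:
Q(S, v) = -7 + 3*S (Q(S, v) = -3 + (3*S - 4) = -3 + (-4 + 3*S) = -7 + 3*S)
r(P, o) = -42 (r(P, o) = (4*(-4))*2 + (-7 + 3*(-1)) = -16*2 + (-7 - 3) = -32 - 10 = -42)
l = 16 (l = -4*1*(-4) = -4*(-4) = 16)
(l - 478)*r(-6, -15) = (16 - 478)*(-42) = -462*(-42) = 19404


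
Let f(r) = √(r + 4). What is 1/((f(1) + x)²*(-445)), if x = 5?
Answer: -3/17800 + √5/17800 ≈ -4.2918e-5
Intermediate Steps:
f(r) = √(4 + r)
1/((f(1) + x)²*(-445)) = 1/((√(4 + 1) + 5)²*(-445)) = 1/((√5 + 5)²*(-445)) = 1/((5 + √5)²*(-445)) = 1/(-445*(5 + √5)²) = -1/(445*(5 + √5)²)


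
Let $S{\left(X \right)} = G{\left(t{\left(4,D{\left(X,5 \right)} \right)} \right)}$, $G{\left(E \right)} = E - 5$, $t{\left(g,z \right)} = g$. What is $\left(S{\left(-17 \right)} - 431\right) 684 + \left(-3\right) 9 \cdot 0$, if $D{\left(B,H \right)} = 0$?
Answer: $-295488$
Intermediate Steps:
$G{\left(E \right)} = -5 + E$ ($G{\left(E \right)} = E - 5 = -5 + E$)
$S{\left(X \right)} = -1$ ($S{\left(X \right)} = -5 + 4 = -1$)
$\left(S{\left(-17 \right)} - 431\right) 684 + \left(-3\right) 9 \cdot 0 = \left(-1 - 431\right) 684 + \left(-3\right) 9 \cdot 0 = \left(-432\right) 684 - 0 = -295488 + 0 = -295488$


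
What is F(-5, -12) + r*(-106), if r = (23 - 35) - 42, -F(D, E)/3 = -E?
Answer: 5688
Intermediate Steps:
F(D, E) = 3*E (F(D, E) = -(-3)*E = 3*E)
r = -54 (r = -12 - 42 = -54)
F(-5, -12) + r*(-106) = 3*(-12) - 54*(-106) = -36 + 5724 = 5688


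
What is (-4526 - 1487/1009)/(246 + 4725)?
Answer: -4568221/5015739 ≈ -0.91078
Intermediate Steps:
(-4526 - 1487/1009)/(246 + 4725) = (-4526 - 1487*1/1009)/4971 = (-4526 - 1487/1009)*(1/4971) = -4568221/1009*1/4971 = -4568221/5015739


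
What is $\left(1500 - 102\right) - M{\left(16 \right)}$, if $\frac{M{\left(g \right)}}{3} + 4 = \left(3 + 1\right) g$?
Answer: $1218$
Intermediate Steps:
$M{\left(g \right)} = -12 + 12 g$ ($M{\left(g \right)} = -12 + 3 \left(3 + 1\right) g = -12 + 3 \cdot 4 g = -12 + 12 g$)
$\left(1500 - 102\right) - M{\left(16 \right)} = \left(1500 - 102\right) - \left(-12 + 12 \cdot 16\right) = 1398 - \left(-12 + 192\right) = 1398 - 180 = 1218$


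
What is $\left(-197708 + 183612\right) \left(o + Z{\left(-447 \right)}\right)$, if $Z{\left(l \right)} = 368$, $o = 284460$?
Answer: $-4014935488$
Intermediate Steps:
$\left(-197708 + 183612\right) \left(o + Z{\left(-447 \right)}\right) = \left(-197708 + 183612\right) \left(284460 + 368\right) = \left(-14096\right) 284828 = -4014935488$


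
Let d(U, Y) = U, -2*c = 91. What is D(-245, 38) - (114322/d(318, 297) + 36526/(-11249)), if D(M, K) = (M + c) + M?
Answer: -455710553/511026 ≈ -891.76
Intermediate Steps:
c = -91/2 (c = -1/2*91 = -91/2 ≈ -45.500)
D(M, K) = -91/2 + 2*M (D(M, K) = (M - 91/2) + M = (-91/2 + M) + M = -91/2 + 2*M)
D(-245, 38) - (114322/d(318, 297) + 36526/(-11249)) = (-91/2 + 2*(-245)) - (114322/318 + 36526/(-11249)) = (-91/2 - 490) - (114322*(1/318) + 36526*(-1/11249)) = -1071/2 - (57161/159 - 5218/1607) = -1071/2 - 1*91028065/255513 = -1071/2 - 91028065/255513 = -455710553/511026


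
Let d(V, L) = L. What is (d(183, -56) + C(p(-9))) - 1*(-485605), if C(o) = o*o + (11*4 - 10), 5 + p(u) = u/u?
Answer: 485599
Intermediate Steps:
p(u) = -4 (p(u) = -5 + u/u = -5 + 1 = -4)
C(o) = 34 + o**2 (C(o) = o**2 + (44 - 10) = o**2 + 34 = 34 + o**2)
(d(183, -56) + C(p(-9))) - 1*(-485605) = (-56 + (34 + (-4)**2)) - 1*(-485605) = (-56 + (34 + 16)) + 485605 = (-56 + 50) + 485605 = -6 + 485605 = 485599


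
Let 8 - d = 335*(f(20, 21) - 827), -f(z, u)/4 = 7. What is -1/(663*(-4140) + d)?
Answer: 1/2458387 ≈ 4.0677e-7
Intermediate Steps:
f(z, u) = -28 (f(z, u) = -4*7 = -28)
d = 286433 (d = 8 - 335*(-28 - 827) = 8 - 335*(-855) = 8 - 1*(-286425) = 8 + 286425 = 286433)
-1/(663*(-4140) + d) = -1/(663*(-4140) + 286433) = -1/(-2744820 + 286433) = -1/(-2458387) = -1*(-1/2458387) = 1/2458387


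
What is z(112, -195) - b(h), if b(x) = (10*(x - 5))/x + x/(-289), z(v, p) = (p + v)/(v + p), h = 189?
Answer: -441418/54621 ≈ -8.0815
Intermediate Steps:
z(v, p) = 1 (z(v, p) = (p + v)/(p + v) = 1)
b(x) = -x/289 + (-50 + 10*x)/x (b(x) = (10*(-5 + x))/x + x*(-1/289) = (-50 + 10*x)/x - x/289 = -x/289 + (-50 + 10*x)/x)
z(112, -195) - b(h) = 1 - (10 - 50/189 - 1/289*189) = 1 - (10 - 50*1/189 - 189/289) = 1 - (10 - 50/189 - 189/289) = 1 - 1*496039/54621 = 1 - 496039/54621 = -441418/54621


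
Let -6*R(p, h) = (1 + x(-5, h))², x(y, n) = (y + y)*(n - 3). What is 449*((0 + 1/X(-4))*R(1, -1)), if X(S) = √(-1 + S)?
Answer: 754769*I*√5/30 ≈ 56257.0*I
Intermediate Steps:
x(y, n) = 2*y*(-3 + n) (x(y, n) = (2*y)*(-3 + n) = 2*y*(-3 + n))
R(p, h) = -(31 - 10*h)²/6 (R(p, h) = -(1 + 2*(-5)*(-3 + h))²/6 = -(1 + (30 - 10*h))²/6 = -(31 - 10*h)²/6)
449*((0 + 1/X(-4))*R(1, -1)) = 449*((0 + 1/(√(-1 - 4)))*(-(-31 + 10*(-1))²/6)) = 449*((0 + 1/(√(-5)))*(-(-31 - 10)²/6)) = 449*((0 + 1/(I*√5))*(-⅙*(-41)²)) = 449*((0 - I*√5/5)*(-⅙*1681)) = 449*(-I*√5/5*(-1681/6)) = 449*(1681*I*√5/30) = 754769*I*√5/30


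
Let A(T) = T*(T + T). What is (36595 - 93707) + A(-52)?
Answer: -51704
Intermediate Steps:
A(T) = 2*T² (A(T) = T*(2*T) = 2*T²)
(36595 - 93707) + A(-52) = (36595 - 93707) + 2*(-52)² = -57112 + 2*2704 = -57112 + 5408 = -51704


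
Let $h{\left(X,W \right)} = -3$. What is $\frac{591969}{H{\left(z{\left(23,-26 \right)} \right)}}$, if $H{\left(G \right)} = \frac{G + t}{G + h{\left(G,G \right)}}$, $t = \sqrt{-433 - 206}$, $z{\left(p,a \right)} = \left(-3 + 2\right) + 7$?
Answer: $\frac{394646}{25} - \frac{197323 i \sqrt{71}}{25} \approx 15786.0 - 66507.0 i$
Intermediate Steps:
$z{\left(p,a \right)} = 6$ ($z{\left(p,a \right)} = -1 + 7 = 6$)
$t = 3 i \sqrt{71}$ ($t = \sqrt{-639} = 3 i \sqrt{71} \approx 25.278 i$)
$H{\left(G \right)} = \frac{G + 3 i \sqrt{71}}{-3 + G}$ ($H{\left(G \right)} = \frac{G + 3 i \sqrt{71}}{G - 3} = \frac{G + 3 i \sqrt{71}}{-3 + G}$)
$\frac{591969}{H{\left(z{\left(23,-26 \right)} \right)}} = \frac{591969}{\frac{1}{-3 + 6} \left(6 + 3 i \sqrt{71}\right)} = \frac{591969}{\frac{1}{3} \left(6 + 3 i \sqrt{71}\right)} = \frac{591969}{2 + i \sqrt{71}}$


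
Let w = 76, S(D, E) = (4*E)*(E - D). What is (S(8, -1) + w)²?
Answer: 12544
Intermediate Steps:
S(D, E) = 4*E*(E - D)
(S(8, -1) + w)² = (4*(-1)*(-1 - 1*8) + 76)² = (4*(-1)*(-1 - 8) + 76)² = (4*(-1)*(-9) + 76)² = (36 + 76)² = 112² = 12544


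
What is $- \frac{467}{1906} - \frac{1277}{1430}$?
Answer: $- \frac{775443}{681395} \approx -1.138$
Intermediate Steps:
$- \frac{467}{1906} - \frac{1277}{1430} = - \frac{775443}{681395}$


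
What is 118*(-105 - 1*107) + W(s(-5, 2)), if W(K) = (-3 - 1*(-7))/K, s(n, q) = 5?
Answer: -125076/5 ≈ -25015.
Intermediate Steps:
W(K) = 4/K (W(K) = (-3 + 7)/K = 4/K)
118*(-105 - 1*107) + W(s(-5, 2)) = 118*(-105 - 1*107) + 4/5 = 118*(-105 - 107) + 4*(⅕) = 118*(-212) + ⅘ = -25016 + ⅘ = -125076/5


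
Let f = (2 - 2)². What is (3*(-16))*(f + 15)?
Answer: -720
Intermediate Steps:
f = 0 (f = 0² = 0)
(3*(-16))*(f + 15) = (3*(-16))*(0 + 15) = -48*15 = -720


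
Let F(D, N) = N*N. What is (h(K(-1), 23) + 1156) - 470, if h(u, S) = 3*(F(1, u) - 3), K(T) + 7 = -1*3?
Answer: 977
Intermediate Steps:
F(D, N) = N²
K(T) = -10 (K(T) = -7 - 1*3 = -7 - 3 = -10)
h(u, S) = -9 + 3*u² (h(u, S) = 3*(u² - 3) = 3*(-3 + u²) = -9 + 3*u²)
(h(K(-1), 23) + 1156) - 470 = ((-9 + 3*(-10)²) + 1156) - 470 = ((-9 + 3*100) + 1156) - 470 = ((-9 + 300) + 1156) - 470 = (291 + 1156) - 470 = 1447 - 470 = 977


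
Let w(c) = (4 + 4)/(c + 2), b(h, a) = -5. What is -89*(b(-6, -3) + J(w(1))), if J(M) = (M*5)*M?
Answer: -24475/9 ≈ -2719.4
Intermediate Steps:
w(c) = 8/(2 + c)
J(M) = 5*M² (J(M) = (5*M)*M = 5*M²)
-89*(b(-6, -3) + J(w(1))) = -89*(-5 + 5*(8/(2 + 1))²) = -89*(-5 + 5*(8/3)²) = -89*(-5 + 5*(64/9)) = -89*(-5 + 320/9) = -89*275/9 = -24475/9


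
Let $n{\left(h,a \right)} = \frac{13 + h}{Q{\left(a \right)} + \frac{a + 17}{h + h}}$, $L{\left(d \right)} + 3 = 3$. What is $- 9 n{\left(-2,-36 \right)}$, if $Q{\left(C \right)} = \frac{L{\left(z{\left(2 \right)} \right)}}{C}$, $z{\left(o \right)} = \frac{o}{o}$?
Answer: $- \frac{396}{19} \approx -20.842$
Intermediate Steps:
$z{\left(o \right)} = 1$
$L{\left(d \right)} = 0$ ($L{\left(d \right)} = -3 + 3 = 0$)
$Q{\left(C \right)} = 0$ ($Q{\left(C \right)} = \frac{0}{C} = 0$)
$n{\left(h,a \right)} = \frac{2 h \left(13 + h\right)}{17 + a}$ ($n{\left(h,a \right)} = \frac{13 + h}{0 + \frac{a + 17}{h + h}} = \frac{13 + h}{0 + \frac{17 + a}{2 h}} = \frac{13 + h}{\frac{1}{2} \frac{1}{h} \left(17 + a\right)} = \left(13 + h\right) \frac{2 h}{17 + a} = \frac{2 h \left(13 + h\right)}{17 + a}$)
$- 9 n{\left(-2,-36 \right)} = - 9 \cdot 2 \left(-2\right) \frac{1}{17 - 36} \left(13 - 2\right) = - 9 \cdot 2 \left(-2\right) \frac{1}{-19} \cdot 11 = - 9 \cdot 2 \left(-2\right) \left(- \frac{1}{19}\right) 11 = \left(-9\right) \frac{44}{19} = - \frac{396}{19}$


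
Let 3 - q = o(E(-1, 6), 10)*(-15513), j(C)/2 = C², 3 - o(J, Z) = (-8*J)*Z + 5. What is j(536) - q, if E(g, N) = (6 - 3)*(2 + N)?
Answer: -29179345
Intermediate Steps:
E(g, N) = 6 + 3*N (E(g, N) = 3*(2 + N) = 6 + 3*N)
o(J, Z) = -2 + 8*J*Z (o(J, Z) = 3 - ((-8*J)*Z + 5) = 3 - (-8*J*Z + 5) = 3 - (5 - 8*J*Z) = 3 + (-5 + 8*J*Z) = -2 + 8*J*Z)
j(C) = 2*C²
q = 29753937 (q = 3 - (-2 + 8*(6 + 3*6)*10)*(-15513) = 3 - (-2 + 8*(6 + 18)*10)*(-15513) = 3 - (-2 + 8*24*10)*(-15513) = 3 - (-2 + 1920)*(-15513) = 3 - 1918*(-15513) = 3 - 1*(-29753934) = 3 + 29753934 = 29753937)
j(536) - q = 2*536² - 1*29753937 = 2*287296 - 29753937 = 574592 - 29753937 = -29179345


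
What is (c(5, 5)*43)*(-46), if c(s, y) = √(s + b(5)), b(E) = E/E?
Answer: -1978*√6 ≈ -4845.1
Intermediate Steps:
b(E) = 1
c(s, y) = √(1 + s) (c(s, y) = √(s + 1) = √(1 + s))
(c(5, 5)*43)*(-46) = (√(1 + 5)*43)*(-46) = (√6*43)*(-46) = (43*√6)*(-46) = -1978*√6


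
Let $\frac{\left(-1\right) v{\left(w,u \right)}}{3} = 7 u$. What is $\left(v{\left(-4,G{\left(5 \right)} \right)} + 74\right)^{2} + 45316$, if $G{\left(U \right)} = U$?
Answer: $46277$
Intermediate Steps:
$v{\left(w,u \right)} = - 21 u$ ($v{\left(w,u \right)} = - 3 \cdot 7 u = - 21 u$)
$\left(v{\left(-4,G{\left(5 \right)} \right)} + 74\right)^{2} + 45316 = \left(\left(-21\right) 5 + 74\right)^{2} + 45316 = \left(-105 + 74\right)^{2} + 45316 = \left(-31\right)^{2} + 45316 = 961 + 45316 = 46277$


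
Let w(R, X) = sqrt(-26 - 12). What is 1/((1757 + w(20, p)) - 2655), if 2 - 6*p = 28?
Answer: -449/403221 - I*sqrt(38)/806442 ≈ -0.0011135 - 7.644e-6*I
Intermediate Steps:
p = -13/3 (p = 1/3 - 1/6*28 = 1/3 - 14/3 = -13/3 ≈ -4.3333)
w(R, X) = I*sqrt(38) (w(R, X) = sqrt(-38) = I*sqrt(38))
1/((1757 + w(20, p)) - 2655) = 1/((1757 + I*sqrt(38)) - 2655) = 1/(-898 + I*sqrt(38))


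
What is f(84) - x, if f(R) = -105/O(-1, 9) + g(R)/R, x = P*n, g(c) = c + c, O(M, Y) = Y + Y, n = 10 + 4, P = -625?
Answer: 52477/6 ≈ 8746.2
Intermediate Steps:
n = 14
O(M, Y) = 2*Y
g(c) = 2*c
x = -8750 (x = -625*14 = -8750)
f(R) = -23/6 (f(R) = -105/(2*9) + (2*R)/R = -105/18 + 2 = -105*1/18 + 2 = -35/6 + 2 = -23/6)
f(84) - x = -23/6 - 1*(-8750) = -23/6 + 8750 = 52477/6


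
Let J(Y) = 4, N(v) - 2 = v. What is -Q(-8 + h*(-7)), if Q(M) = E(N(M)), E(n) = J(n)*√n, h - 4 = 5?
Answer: -4*I*√69 ≈ -33.227*I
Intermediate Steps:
h = 9 (h = 4 + 5 = 9)
N(v) = 2 + v
E(n) = 4*√n
Q(M) = 4*√(2 + M)
-Q(-8 + h*(-7)) = -4*√(2 + (-8 + 9*(-7))) = -4*√(2 + (-8 - 63)) = -4*√(2 - 71) = -4*√(-69) = -4*I*√69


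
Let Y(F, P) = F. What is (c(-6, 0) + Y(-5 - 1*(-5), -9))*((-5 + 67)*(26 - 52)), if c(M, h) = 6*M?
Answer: 58032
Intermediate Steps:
(c(-6, 0) + Y(-5 - 1*(-5), -9))*((-5 + 67)*(26 - 52)) = (6*(-6) + (-5 - 1*(-5)))*((-5 + 67)*(26 - 52)) = (-36 + (-5 + 5))*(62*(-26)) = (-36 + 0)*(-1612) = -36*(-1612) = 58032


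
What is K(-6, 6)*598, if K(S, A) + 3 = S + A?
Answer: -1794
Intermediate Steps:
K(S, A) = -3 + A + S (K(S, A) = -3 + (S + A) = -3 + (A + S) = -3 + A + S)
K(-6, 6)*598 = (-3 + 6 - 6)*598 = -3*598 = -1794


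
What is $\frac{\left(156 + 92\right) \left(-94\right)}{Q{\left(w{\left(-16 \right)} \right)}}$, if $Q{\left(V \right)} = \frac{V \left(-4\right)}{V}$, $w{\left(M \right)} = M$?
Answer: $5828$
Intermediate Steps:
$Q{\left(V \right)} = -4$ ($Q{\left(V \right)} = \frac{\left(-4\right) V}{V} = -4$)
$\frac{\left(156 + 92\right) \left(-94\right)}{Q{\left(w{\left(-16 \right)} \right)}} = \frac{\left(156 + 92\right) \left(-94\right)}{-4} = 248 \left(-94\right) \left(- \frac{1}{4}\right) = \left(-23312\right) \left(- \frac{1}{4}\right) = 5828$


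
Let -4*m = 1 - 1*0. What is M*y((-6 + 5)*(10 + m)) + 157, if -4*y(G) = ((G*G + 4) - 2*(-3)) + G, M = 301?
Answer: -448977/64 ≈ -7015.3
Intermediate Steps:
m = -¼ (m = -(1 - 1*0)/4 = -(1 + 0)/4 = -¼*1 = -¼ ≈ -0.25000)
y(G) = -5/2 - G/4 - G²/4 (y(G) = -(((G*G + 4) - 2*(-3)) + G)/4 = -(((G² + 4) + 6) + G)/4 = -(((4 + G²) + 6) + G)/4 = -((10 + G²) + G)/4 = -(10 + G + G²)/4 = -5/2 - G/4 - G²/4)
M*y((-6 + 5)*(10 + m)) + 157 = 301*(-5/2 - (-6 + 5)*(10 - ¼)/4 - (-6 + 5)²*(10 - ¼)²/4) + 157 = 301*(-5/2 - (-1)*39/(4*4) - (-1*39/4)²/4) + 157 = 301*(-5/2 - ¼*(-39/4) - (-39/4)²/4) + 157 = 301*(-5/2 + 39/16 - ¼*1521/16) + 157 = 301*(-5/2 + 39/16 - 1521/64) + 157 = 301*(-1525/64) + 157 = -459025/64 + 157 = -448977/64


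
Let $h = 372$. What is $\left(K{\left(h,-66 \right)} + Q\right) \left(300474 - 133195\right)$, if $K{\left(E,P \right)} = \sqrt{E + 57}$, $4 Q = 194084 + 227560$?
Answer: $17633046669 + 167279 \sqrt{429} \approx 1.7637 \cdot 10^{10}$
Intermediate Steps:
$Q = 105411$ ($Q = \frac{194084 + 227560}{4} = \frac{1}{4} \cdot 421644 = 105411$)
$K{\left(E,P \right)} = \sqrt{57 + E}$
$\left(K{\left(h,-66 \right)} + Q\right) \left(300474 - 133195\right) = \left(\sqrt{57 + 372} + 105411\right) \left(300474 - 133195\right) = \left(\sqrt{429} + 105411\right) 167279 = \left(105411 + \sqrt{429}\right) 167279 = 17633046669 + 167279 \sqrt{429}$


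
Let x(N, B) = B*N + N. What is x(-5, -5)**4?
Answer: 160000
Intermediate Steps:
x(N, B) = N + B*N
x(-5, -5)**4 = (-5*(1 - 5))**4 = (-5*(-4))**4 = 20**4 = 160000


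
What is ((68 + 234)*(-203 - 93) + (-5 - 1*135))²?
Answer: 8015979024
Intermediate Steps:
((68 + 234)*(-203 - 93) + (-5 - 1*135))² = (302*(-296) + (-5 - 135))² = (-89392 - 140)² = (-89532)² = 8015979024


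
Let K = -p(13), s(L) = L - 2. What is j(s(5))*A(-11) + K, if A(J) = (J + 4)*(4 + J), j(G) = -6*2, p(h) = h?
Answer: -601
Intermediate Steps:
s(L) = -2 + L
j(G) = -12 (j(G) = -1*12 = -12)
A(J) = (4 + J)² (A(J) = (4 + J)*(4 + J) = (4 + J)²)
K = -13 (K = -1*13 = -13)
j(s(5))*A(-11) + K = -12*(4 - 11)² - 13 = -12*(-7)² - 13 = -12*49 - 13 = -588 - 13 = -601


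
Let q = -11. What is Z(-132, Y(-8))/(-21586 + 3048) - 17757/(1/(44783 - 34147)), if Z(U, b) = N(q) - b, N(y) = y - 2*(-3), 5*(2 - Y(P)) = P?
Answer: -17505753365837/92690 ≈ -1.8886e+8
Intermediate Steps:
Y(P) = 2 - P/5
N(y) = 6 + y (N(y) = y + 6 = 6 + y)
Z(U, b) = -5 - b (Z(U, b) = (6 - 11) - b = -5 - b)
Z(-132, Y(-8))/(-21586 + 3048) - 17757/(1/(44783 - 34147)) = (-5 - (2 - 1/5*(-8)))/(-21586 + 3048) - 17757/(1/(44783 - 34147)) = (-5 - (2 + 8/5))/(-18538) - 17757/(1/10636) = (-5 - 1*18/5)*(-1/18538) - 17757/1/10636 = (-5 - 18/5)*(-1/18538) - 17757*10636 = -43/5*(-1/18538) - 188863452 = 43/92690 - 188863452 = -17505753365837/92690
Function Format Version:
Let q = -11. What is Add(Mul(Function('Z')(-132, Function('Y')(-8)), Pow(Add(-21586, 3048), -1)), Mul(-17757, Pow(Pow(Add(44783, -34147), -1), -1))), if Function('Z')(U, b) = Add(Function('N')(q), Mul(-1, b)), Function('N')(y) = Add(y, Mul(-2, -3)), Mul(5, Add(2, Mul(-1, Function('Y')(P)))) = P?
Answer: Rational(-17505753365837, 92690) ≈ -1.8886e+8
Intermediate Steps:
Function('Y')(P) = Add(2, Mul(Rational(-1, 5), P))
Function('N')(y) = Add(6, y) (Function('N')(y) = Add(y, 6) = Add(6, y))
Function('Z')(U, b) = Add(-5, Mul(-1, b)) (Function('Z')(U, b) = Add(Add(6, -11), Mul(-1, b)) = Add(-5, Mul(-1, b)))
Add(Mul(Function('Z')(-132, Function('Y')(-8)), Pow(Add(-21586, 3048), -1)), Mul(-17757, Pow(Pow(Add(44783, -34147), -1), -1))) = Add(Mul(Add(-5, Mul(-1, Add(2, Mul(Rational(-1, 5), -8)))), Pow(Add(-21586, 3048), -1)), Mul(-17757, Pow(Pow(Add(44783, -34147), -1), -1))) = Add(Mul(Add(-5, Mul(-1, Add(2, Rational(8, 5)))), Pow(-18538, -1)), Mul(-17757, Pow(Pow(10636, -1), -1))) = Add(Mul(Add(-5, Mul(-1, Rational(18, 5))), Rational(-1, 18538)), Mul(-17757, Pow(Rational(1, 10636), -1))) = Add(Mul(Add(-5, Rational(-18, 5)), Rational(-1, 18538)), Mul(-17757, 10636)) = Add(Mul(Rational(-43, 5), Rational(-1, 18538)), -188863452) = Add(Rational(43, 92690), -188863452) = Rational(-17505753365837, 92690)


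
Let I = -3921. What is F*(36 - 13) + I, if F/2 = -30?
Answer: -5301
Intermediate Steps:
F = -60 (F = 2*(-30) = -60)
F*(36 - 13) + I = -60*(36 - 13) - 3921 = -60*23 - 3921 = -1380 - 3921 = -5301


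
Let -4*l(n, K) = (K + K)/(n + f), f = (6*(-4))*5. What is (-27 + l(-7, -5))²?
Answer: 47100769/64516 ≈ 730.06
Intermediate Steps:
f = -120 (f = -24*5 = -120)
l(n, K) = -K/(2*(-120 + n)) (l(n, K) = -(K + K)/(4*(n - 120)) = -2*K/(4*(-120 + n)) = -K/(2*(-120 + n)))
(-27 + l(-7, -5))² = (-27 - 1*(-5)/(-240 + 2*(-7)))² = (-27 - 1*(-5)/(-240 - 14))² = (-27 - 1*(-5)/(-254))² = (-27 - 1*(-5)*(-1/254))² = (-27 - 5/254)² = (-6863/254)² = 47100769/64516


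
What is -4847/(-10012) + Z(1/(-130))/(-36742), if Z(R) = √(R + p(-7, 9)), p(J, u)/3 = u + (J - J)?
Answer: 4847/10012 - 11*√3770/4776460 ≈ 0.48398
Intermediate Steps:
p(J, u) = 3*u (p(J, u) = 3*(u + (J - J)) = 3*(u + 0) = 3*u)
Z(R) = √(27 + R) (Z(R) = √(R + 3*9) = √(R + 27) = √(27 + R))
-4847/(-10012) + Z(1/(-130))/(-36742) = -4847/(-10012) + √(27 + 1/(-130))/(-36742) = -4847*(-1/10012) + √(27 - 1/130)*(-1/36742) = 4847/10012 + √(3509/130)*(-1/36742) = 4847/10012 + (11*√3770/130)*(-1/36742) = 4847/10012 - 11*√3770/4776460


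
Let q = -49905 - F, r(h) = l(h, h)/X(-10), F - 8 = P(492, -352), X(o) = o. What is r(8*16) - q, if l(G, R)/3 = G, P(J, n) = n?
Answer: 247613/5 ≈ 49523.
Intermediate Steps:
F = -344 (F = 8 - 352 = -344)
l(G, R) = 3*G
r(h) = -3*h/10 (r(h) = (3*h)/(-10) = (3*h)*(-⅒) = -3*h/10)
q = -49561 (q = -49905 - 1*(-344) = -49905 + 344 = -49561)
r(8*16) - q = -12*16/5 - 1*(-49561) = -3/10*128 + 49561 = -192/5 + 49561 = 247613/5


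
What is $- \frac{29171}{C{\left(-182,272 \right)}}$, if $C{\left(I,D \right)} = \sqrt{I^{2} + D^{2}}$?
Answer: $- \frac{29171 \sqrt{26777}}{53554} \approx -89.133$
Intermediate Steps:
$C{\left(I,D \right)} = \sqrt{D^{2} + I^{2}}$
$- \frac{29171}{C{\left(-182,272 \right)}} = - \frac{29171}{\sqrt{272^{2} + \left(-182\right)^{2}}} = - \frac{29171}{\sqrt{73984 + 33124}} = - \frac{29171}{\sqrt{107108}} = - \frac{29171}{2 \sqrt{26777}} = - 29171 \frac{\sqrt{26777}}{53554} = - \frac{29171 \sqrt{26777}}{53554}$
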